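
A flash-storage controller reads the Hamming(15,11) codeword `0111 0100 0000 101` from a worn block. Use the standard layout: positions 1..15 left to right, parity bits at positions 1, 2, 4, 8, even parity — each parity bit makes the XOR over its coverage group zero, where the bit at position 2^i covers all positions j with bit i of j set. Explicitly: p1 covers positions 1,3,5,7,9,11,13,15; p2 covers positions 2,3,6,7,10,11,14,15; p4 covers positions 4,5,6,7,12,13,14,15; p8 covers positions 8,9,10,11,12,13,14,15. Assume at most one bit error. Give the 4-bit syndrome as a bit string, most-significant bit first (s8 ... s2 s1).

0001

s1: b1⊕b3⊕b5⊕b7⊕b9⊕b11⊕b13⊕b15 = 0⊕1⊕0⊕0⊕0⊕0⊕1⊕1 = 1
s2: b2⊕b3⊕b6⊕b7⊕b10⊕b11⊕b14⊕b15 = 1⊕1⊕1⊕0⊕0⊕0⊕0⊕1 = 0
s4: b4⊕b5⊕b6⊕b7⊕b12⊕b13⊕b14⊕b15 = 1⊕0⊕1⊕0⊕0⊕1⊕0⊕1 = 0
s8: b8⊕b9⊕b10⊕b11⊕b12⊕b13⊕b14⊕b15 = 0⊕0⊕0⊕0⊕0⊕1⊕0⊕1 = 0
Syndrome (s8...s1) = 0001 → position 1.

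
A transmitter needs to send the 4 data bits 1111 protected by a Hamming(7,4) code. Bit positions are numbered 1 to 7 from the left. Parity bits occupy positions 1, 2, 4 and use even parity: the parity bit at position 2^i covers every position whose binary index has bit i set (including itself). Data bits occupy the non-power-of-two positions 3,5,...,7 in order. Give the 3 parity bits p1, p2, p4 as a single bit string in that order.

Place data bits at non-power-of-two positions: b3=1, b5=1, b6=1, b7=1.
p1 = XOR of data positions {3,5,7} = 1⊕1⊕1 = 1
p2 = XOR of data positions {3,6,7} = 1⊕1⊕1 = 1
p4 = XOR of data positions {5,6,7} = 1⊕1⊕1 = 1
Parity bits p1,p2,p4 = 111

111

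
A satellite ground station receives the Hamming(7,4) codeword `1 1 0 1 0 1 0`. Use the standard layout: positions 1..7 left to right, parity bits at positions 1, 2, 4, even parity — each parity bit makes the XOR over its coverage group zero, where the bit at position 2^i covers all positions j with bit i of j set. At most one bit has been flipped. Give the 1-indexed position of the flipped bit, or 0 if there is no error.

s1: b1⊕b3⊕b5⊕b7 = 1⊕0⊕0⊕0 = 1
s2: b2⊕b3⊕b6⊕b7 = 1⊕0⊕1⊕0 = 0
s4: b4⊕b5⊕b6⊕b7 = 1⊕0⊕1⊕0 = 0
Syndrome (s4...s1) = 001 → position 1.

1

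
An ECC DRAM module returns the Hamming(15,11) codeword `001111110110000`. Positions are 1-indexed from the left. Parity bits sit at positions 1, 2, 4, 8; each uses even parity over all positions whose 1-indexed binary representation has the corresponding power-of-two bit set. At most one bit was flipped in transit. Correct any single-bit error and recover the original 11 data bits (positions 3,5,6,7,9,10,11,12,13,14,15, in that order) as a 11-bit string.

11110010000

s1: b1⊕b3⊕b5⊕b7⊕b9⊕b11⊕b13⊕b15 = 0⊕1⊕1⊕1⊕0⊕1⊕0⊕0 = 0
s2: b2⊕b3⊕b6⊕b7⊕b10⊕b11⊕b14⊕b15 = 0⊕1⊕1⊕1⊕1⊕1⊕0⊕0 = 1
s4: b4⊕b5⊕b6⊕b7⊕b12⊕b13⊕b14⊕b15 = 1⊕1⊕1⊕1⊕0⊕0⊕0⊕0 = 0
s8: b8⊕b9⊕b10⊕b11⊕b12⊕b13⊕b14⊕b15 = 1⊕0⊕1⊕1⊕0⊕0⊕0⊕0 = 1
Syndrome (s8...s1) = 1010 → position 10.
Flip bit 10: corrected codeword = 001111110010000
Data bits at positions 3,5,6,7,9,10,11,12,13,14,15: 11110010000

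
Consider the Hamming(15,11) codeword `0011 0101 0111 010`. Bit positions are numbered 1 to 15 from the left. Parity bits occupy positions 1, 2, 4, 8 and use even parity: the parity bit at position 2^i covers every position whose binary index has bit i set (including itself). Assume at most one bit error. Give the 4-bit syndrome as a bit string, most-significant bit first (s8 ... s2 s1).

s1: b1⊕b3⊕b5⊕b7⊕b9⊕b11⊕b13⊕b15 = 0⊕1⊕0⊕0⊕0⊕1⊕0⊕0 = 0
s2: b2⊕b3⊕b6⊕b7⊕b10⊕b11⊕b14⊕b15 = 0⊕1⊕1⊕0⊕1⊕1⊕1⊕0 = 1
s4: b4⊕b5⊕b6⊕b7⊕b12⊕b13⊕b14⊕b15 = 1⊕0⊕1⊕0⊕1⊕0⊕1⊕0 = 0
s8: b8⊕b9⊕b10⊕b11⊕b12⊕b13⊕b14⊕b15 = 1⊕0⊕1⊕1⊕1⊕0⊕1⊕0 = 1
Syndrome (s8...s1) = 1010 → position 10.

1010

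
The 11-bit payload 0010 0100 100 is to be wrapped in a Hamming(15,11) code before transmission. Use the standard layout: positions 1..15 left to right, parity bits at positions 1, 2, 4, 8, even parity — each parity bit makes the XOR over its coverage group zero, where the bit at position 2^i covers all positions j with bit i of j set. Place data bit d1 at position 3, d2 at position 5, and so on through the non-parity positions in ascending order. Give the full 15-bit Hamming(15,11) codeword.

Place data bits at non-power-of-two positions: b3=0, b5=0, b6=1, b7=0, b9=0, b10=1, b11=0, b12=0, b13=1, b14=0, b15=0.
p1 = XOR of data positions {3,5,7,9,11,13,15} = 0⊕0⊕0⊕0⊕0⊕1⊕0 = 1
p2 = XOR of data positions {3,6,7,10,11,14,15} = 0⊕1⊕0⊕1⊕0⊕0⊕0 = 0
p4 = XOR of data positions {5,6,7,12,13,14,15} = 0⊕1⊕0⊕0⊕1⊕0⊕0 = 0
p8 = XOR of data positions {9,10,11,12,13,14,15} = 0⊕1⊕0⊕0⊕1⊕0⊕0 = 0
Codeword b1..b15 = 100001000100100

100001000100100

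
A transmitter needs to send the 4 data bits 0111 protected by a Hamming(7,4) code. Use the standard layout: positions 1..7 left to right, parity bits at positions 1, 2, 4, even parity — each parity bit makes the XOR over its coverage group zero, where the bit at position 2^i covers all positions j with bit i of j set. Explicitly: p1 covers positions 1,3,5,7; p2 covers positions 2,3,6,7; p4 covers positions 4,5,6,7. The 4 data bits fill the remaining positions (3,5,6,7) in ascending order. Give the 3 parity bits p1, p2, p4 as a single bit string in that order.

Place data bits at non-power-of-two positions: b3=0, b5=1, b6=1, b7=1.
p1 = XOR of data positions {3,5,7} = 0⊕1⊕1 = 0
p2 = XOR of data positions {3,6,7} = 0⊕1⊕1 = 0
p4 = XOR of data positions {5,6,7} = 1⊕1⊕1 = 1
Parity bits p1,p2,p4 = 001

001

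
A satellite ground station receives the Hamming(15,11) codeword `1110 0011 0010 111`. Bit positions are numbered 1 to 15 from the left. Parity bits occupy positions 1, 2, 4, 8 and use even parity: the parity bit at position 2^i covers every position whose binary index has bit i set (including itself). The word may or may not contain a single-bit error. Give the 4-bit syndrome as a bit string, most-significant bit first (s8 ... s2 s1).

s1: b1⊕b3⊕b5⊕b7⊕b9⊕b11⊕b13⊕b15 = 1⊕1⊕0⊕1⊕0⊕1⊕1⊕1 = 0
s2: b2⊕b3⊕b6⊕b7⊕b10⊕b11⊕b14⊕b15 = 1⊕1⊕0⊕1⊕0⊕1⊕1⊕1 = 0
s4: b4⊕b5⊕b6⊕b7⊕b12⊕b13⊕b14⊕b15 = 0⊕0⊕0⊕1⊕0⊕1⊕1⊕1 = 0
s8: b8⊕b9⊕b10⊕b11⊕b12⊕b13⊕b14⊕b15 = 1⊕0⊕0⊕1⊕0⊕1⊕1⊕1 = 1
Syndrome (s8...s1) = 1000 → position 8.

1000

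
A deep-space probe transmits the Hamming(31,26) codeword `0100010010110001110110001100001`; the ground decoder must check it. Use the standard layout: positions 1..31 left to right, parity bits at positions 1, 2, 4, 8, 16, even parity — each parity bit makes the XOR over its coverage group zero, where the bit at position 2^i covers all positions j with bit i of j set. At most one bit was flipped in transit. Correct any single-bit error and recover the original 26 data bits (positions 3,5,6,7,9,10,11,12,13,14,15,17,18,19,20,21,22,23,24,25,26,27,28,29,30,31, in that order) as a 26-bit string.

00101011000110110001100001

s1: b1⊕b3⊕b5⊕b7⊕b9⊕b11⊕b13⊕b15⊕b17⊕b19⊕b21⊕b23⊕b25⊕b27⊕b29⊕b31 = 0⊕0⊕0⊕0⊕1⊕1⊕0⊕0⊕1⊕0⊕1⊕0⊕1⊕0⊕0⊕1 = 0
s2: b2⊕b3⊕b6⊕b7⊕b10⊕b11⊕b14⊕b15⊕b18⊕b19⊕b22⊕b23⊕b26⊕b27⊕b30⊕b31 = 1⊕0⊕1⊕0⊕0⊕1⊕0⊕0⊕1⊕0⊕0⊕0⊕1⊕0⊕0⊕1 = 0
s4: b4⊕b5⊕b6⊕b7⊕b12⊕b13⊕b14⊕b15⊕b20⊕b21⊕b22⊕b23⊕b28⊕b29⊕b30⊕b31 = 0⊕0⊕1⊕0⊕1⊕0⊕0⊕0⊕1⊕1⊕0⊕0⊕0⊕0⊕0⊕1 = 1
s8: b8⊕b9⊕b10⊕b11⊕b12⊕b13⊕b14⊕b15⊕b24⊕b25⊕b26⊕b27⊕b28⊕b29⊕b30⊕b31 = 0⊕1⊕0⊕1⊕1⊕0⊕0⊕0⊕0⊕1⊕1⊕0⊕0⊕0⊕0⊕1 = 0
s16: b16⊕b17⊕b18⊕b19⊕b20⊕b21⊕b22⊕b23⊕b24⊕b25⊕b26⊕b27⊕b28⊕b29⊕b30⊕b31 = 1⊕1⊕1⊕0⊕1⊕1⊕0⊕0⊕0⊕1⊕1⊕0⊕0⊕0⊕0⊕1 = 0
Syndrome (s16...s1) = 00100 → position 4.
Flip bit 4: corrected codeword = 0101010010110001110110001100001
Data bits at positions 3,5,6,7,9,10,11,12,13,14,15,17,18,19,20,21,22,23,24,25,26,27,28,29,30,31: 00101011000110110001100001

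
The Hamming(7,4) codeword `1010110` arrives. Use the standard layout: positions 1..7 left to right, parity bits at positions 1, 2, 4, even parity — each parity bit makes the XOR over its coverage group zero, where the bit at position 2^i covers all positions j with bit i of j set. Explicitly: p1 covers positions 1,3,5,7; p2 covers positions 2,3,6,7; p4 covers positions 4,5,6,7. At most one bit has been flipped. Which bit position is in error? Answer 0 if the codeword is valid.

s1: b1⊕b3⊕b5⊕b7 = 1⊕1⊕1⊕0 = 1
s2: b2⊕b3⊕b6⊕b7 = 0⊕1⊕1⊕0 = 0
s4: b4⊕b5⊕b6⊕b7 = 0⊕1⊕1⊕0 = 0
Syndrome (s4...s1) = 001 → position 1.

1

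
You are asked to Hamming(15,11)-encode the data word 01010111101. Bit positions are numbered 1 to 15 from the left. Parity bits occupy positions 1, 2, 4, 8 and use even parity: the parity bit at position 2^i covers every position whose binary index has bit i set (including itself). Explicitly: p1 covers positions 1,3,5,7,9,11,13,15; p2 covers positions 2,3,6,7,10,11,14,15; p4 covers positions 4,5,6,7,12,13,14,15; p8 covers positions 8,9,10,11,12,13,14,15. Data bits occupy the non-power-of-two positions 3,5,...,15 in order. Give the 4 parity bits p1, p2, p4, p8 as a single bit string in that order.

Place data bits at non-power-of-two positions: b3=0, b5=1, b6=0, b7=1, b9=0, b10=1, b11=1, b12=1, b13=1, b14=0, b15=1.
p1 = XOR of data positions {3,5,7,9,11,13,15} = 0⊕1⊕1⊕0⊕1⊕1⊕1 = 1
p2 = XOR of data positions {3,6,7,10,11,14,15} = 0⊕0⊕1⊕1⊕1⊕0⊕1 = 0
p4 = XOR of data positions {5,6,7,12,13,14,15} = 1⊕0⊕1⊕1⊕1⊕0⊕1 = 1
p8 = XOR of data positions {9,10,11,12,13,14,15} = 0⊕1⊕1⊕1⊕1⊕0⊕1 = 1
Parity bits p1,p2,p4,p8 = 1011

1011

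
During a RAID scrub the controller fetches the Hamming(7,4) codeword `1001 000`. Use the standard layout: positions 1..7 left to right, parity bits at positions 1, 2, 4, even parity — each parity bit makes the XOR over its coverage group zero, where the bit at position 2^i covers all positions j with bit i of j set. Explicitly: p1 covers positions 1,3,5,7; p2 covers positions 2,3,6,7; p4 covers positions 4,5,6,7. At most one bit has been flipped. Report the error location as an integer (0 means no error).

5

s1: b1⊕b3⊕b5⊕b7 = 1⊕0⊕0⊕0 = 1
s2: b2⊕b3⊕b6⊕b7 = 0⊕0⊕0⊕0 = 0
s4: b4⊕b5⊕b6⊕b7 = 1⊕0⊕0⊕0 = 1
Syndrome (s4...s1) = 101 → position 5.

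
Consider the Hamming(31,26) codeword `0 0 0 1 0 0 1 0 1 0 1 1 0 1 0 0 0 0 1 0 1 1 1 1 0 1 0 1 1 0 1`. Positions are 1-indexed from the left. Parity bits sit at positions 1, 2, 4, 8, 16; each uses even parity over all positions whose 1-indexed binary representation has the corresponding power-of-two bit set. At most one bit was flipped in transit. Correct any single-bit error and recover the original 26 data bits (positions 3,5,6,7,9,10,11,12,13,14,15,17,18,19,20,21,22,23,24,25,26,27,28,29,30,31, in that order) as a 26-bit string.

s1: b1⊕b3⊕b5⊕b7⊕b9⊕b11⊕b13⊕b15⊕b17⊕b19⊕b21⊕b23⊕b25⊕b27⊕b29⊕b31 = 0⊕0⊕0⊕1⊕1⊕1⊕0⊕0⊕0⊕1⊕1⊕1⊕0⊕0⊕1⊕1 = 0
s2: b2⊕b3⊕b6⊕b7⊕b10⊕b11⊕b14⊕b15⊕b18⊕b19⊕b22⊕b23⊕b26⊕b27⊕b30⊕b31 = 0⊕0⊕0⊕1⊕0⊕1⊕1⊕0⊕0⊕1⊕1⊕1⊕1⊕0⊕0⊕1 = 0
s4: b4⊕b5⊕b6⊕b7⊕b12⊕b13⊕b14⊕b15⊕b20⊕b21⊕b22⊕b23⊕b28⊕b29⊕b30⊕b31 = 1⊕0⊕0⊕1⊕1⊕0⊕1⊕0⊕0⊕1⊕1⊕1⊕1⊕1⊕0⊕1 = 0
s8: b8⊕b9⊕b10⊕b11⊕b12⊕b13⊕b14⊕b15⊕b24⊕b25⊕b26⊕b27⊕b28⊕b29⊕b30⊕b31 = 0⊕1⊕0⊕1⊕1⊕0⊕1⊕0⊕1⊕0⊕1⊕0⊕1⊕1⊕0⊕1 = 1
s16: b16⊕b17⊕b18⊕b19⊕b20⊕b21⊕b22⊕b23⊕b24⊕b25⊕b26⊕b27⊕b28⊕b29⊕b30⊕b31 = 0⊕0⊕0⊕1⊕0⊕1⊕1⊕1⊕1⊕0⊕1⊕0⊕1⊕1⊕0⊕1 = 1
Syndrome (s16...s1) = 11000 → position 24.
Flip bit 24: corrected codeword = 0001001010110100001011100101101
Data bits at positions 3,5,6,7,9,10,11,12,13,14,15,17,18,19,20,21,22,23,24,25,26,27,28,29,30,31: 00011011010001011100101101

00011011010001011100101101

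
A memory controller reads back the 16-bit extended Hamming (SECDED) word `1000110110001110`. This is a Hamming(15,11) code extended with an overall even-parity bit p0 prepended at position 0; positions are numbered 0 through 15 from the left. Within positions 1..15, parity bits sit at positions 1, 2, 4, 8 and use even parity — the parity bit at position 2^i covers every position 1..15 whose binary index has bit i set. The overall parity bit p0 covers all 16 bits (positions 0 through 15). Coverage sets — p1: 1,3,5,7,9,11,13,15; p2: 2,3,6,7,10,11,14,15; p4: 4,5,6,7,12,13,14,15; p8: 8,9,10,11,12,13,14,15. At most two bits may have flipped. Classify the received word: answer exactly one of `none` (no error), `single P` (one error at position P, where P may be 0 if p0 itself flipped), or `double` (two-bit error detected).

s1: b1⊕b3⊕b5⊕b7⊕b9⊕b11⊕b13⊕b15 = 0⊕0⊕1⊕1⊕0⊕0⊕1⊕0 = 1
s2: b2⊕b3⊕b6⊕b7⊕b10⊕b11⊕b14⊕b15 = 0⊕0⊕0⊕1⊕0⊕0⊕1⊕0 = 0
s4: b4⊕b5⊕b6⊕b7⊕b12⊕b13⊕b14⊕b15 = 1⊕1⊕0⊕1⊕1⊕1⊕1⊕0 = 0
s8: b8⊕b9⊕b10⊕b11⊕b12⊕b13⊕b14⊕b15 = 1⊕0⊕0⊕0⊕1⊕1⊕1⊕0 = 0
Syndrome (s8...s1) = 0001 → position 1.
Overall parity (XOR of all 16 bits, including p0): 1⊕0⊕0⊕0⊕1⊕1⊕0⊕1⊕1⊕0⊕0⊕0⊕1⊕1⊕1⊕0 = 0
Overall=0, syndrome position=1 → double-bit error detected (uncorrectable).

double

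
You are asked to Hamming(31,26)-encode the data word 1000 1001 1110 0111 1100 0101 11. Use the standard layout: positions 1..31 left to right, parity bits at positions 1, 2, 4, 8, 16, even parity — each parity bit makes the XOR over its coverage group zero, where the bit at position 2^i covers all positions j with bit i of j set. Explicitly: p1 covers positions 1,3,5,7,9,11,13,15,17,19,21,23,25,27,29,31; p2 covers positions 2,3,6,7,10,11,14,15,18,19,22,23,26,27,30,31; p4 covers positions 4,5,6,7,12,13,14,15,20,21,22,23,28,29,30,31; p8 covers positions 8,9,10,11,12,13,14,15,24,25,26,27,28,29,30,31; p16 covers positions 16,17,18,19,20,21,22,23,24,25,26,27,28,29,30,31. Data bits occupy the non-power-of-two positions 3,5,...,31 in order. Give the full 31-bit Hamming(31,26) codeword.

Place data bits at non-power-of-two positions: b3=1, b5=0, b6=0, b7=0, b9=1, b10=0, b11=0, b12=1, b13=1, b14=1, b15=1, b17=0, b18=0, b19=1, b20=1, b21=1, b22=1, b23=1, b24=0, b25=0, b26=0, b27=1, b28=0, b29=1, b30=1, b31=1.
p1 = XOR of data positions {3,5,7,9,11,13,15,17,19,21,23,25,27,29,31} = 1⊕0⊕0⊕1⊕0⊕1⊕1⊕0⊕1⊕1⊕1⊕0⊕1⊕1⊕1 = 0
p2 = XOR of data positions {3,6,7,10,11,14,15,18,19,22,23,26,27,30,31} = 1⊕0⊕0⊕0⊕0⊕1⊕1⊕0⊕1⊕1⊕1⊕0⊕1⊕1⊕1 = 1
p4 = XOR of data positions {5,6,7,12,13,14,15,20,21,22,23,28,29,30,31} = 0⊕0⊕0⊕1⊕1⊕1⊕1⊕1⊕1⊕1⊕1⊕0⊕1⊕1⊕1 = 1
p8 = XOR of data positions {9,10,11,12,13,14,15,24,25,26,27,28,29,30,31} = 1⊕0⊕0⊕1⊕1⊕1⊕1⊕0⊕0⊕0⊕1⊕0⊕1⊕1⊕1 = 1
p16 = XOR of data positions {17,18,19,20,21,22,23,24,25,26,27,28,29,30,31} = 0⊕0⊕1⊕1⊕1⊕1⊕1⊕0⊕0⊕0⊕1⊕0⊕1⊕1⊕1 = 1
Codeword b1..b31 = 0111000110011111001111100010111

0111000110011111001111100010111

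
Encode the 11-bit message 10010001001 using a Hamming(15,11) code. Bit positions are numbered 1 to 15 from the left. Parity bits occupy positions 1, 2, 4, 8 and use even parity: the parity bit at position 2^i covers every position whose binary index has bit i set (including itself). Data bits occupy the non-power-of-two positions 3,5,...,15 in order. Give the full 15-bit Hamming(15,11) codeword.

111100100001001

Place data bits at non-power-of-two positions: b3=1, b5=0, b6=0, b7=1, b9=0, b10=0, b11=0, b12=1, b13=0, b14=0, b15=1.
p1 = XOR of data positions {3,5,7,9,11,13,15} = 1⊕0⊕1⊕0⊕0⊕0⊕1 = 1
p2 = XOR of data positions {3,6,7,10,11,14,15} = 1⊕0⊕1⊕0⊕0⊕0⊕1 = 1
p4 = XOR of data positions {5,6,7,12,13,14,15} = 0⊕0⊕1⊕1⊕0⊕0⊕1 = 1
p8 = XOR of data positions {9,10,11,12,13,14,15} = 0⊕0⊕0⊕1⊕0⊕0⊕1 = 0
Codeword b1..b15 = 111100100001001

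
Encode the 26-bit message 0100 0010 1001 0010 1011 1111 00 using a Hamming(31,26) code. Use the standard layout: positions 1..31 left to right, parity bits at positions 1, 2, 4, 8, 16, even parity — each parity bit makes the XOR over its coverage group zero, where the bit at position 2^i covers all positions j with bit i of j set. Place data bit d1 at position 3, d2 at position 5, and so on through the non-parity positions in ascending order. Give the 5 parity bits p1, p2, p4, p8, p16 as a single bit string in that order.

Place data bits at non-power-of-two positions: b3=0, b5=1, b6=0, b7=0, b9=0, b10=0, b11=1, b12=0, b13=1, b14=0, b15=0, b17=1, b18=0, b19=0, b20=1, b21=0, b22=1, b23=0, b24=1, b25=1, b26=1, b27=1, b28=1, b29=1, b30=0, b31=0.
p1 = XOR of data positions {3,5,7,9,11,13,15,17,19,21,23,25,27,29,31} = 0⊕1⊕0⊕0⊕1⊕1⊕0⊕1⊕0⊕0⊕0⊕1⊕1⊕1⊕0 = 1
p2 = XOR of data positions {3,6,7,10,11,14,15,18,19,22,23,26,27,30,31} = 0⊕0⊕0⊕0⊕1⊕0⊕0⊕0⊕0⊕1⊕0⊕1⊕1⊕0⊕0 = 0
p4 = XOR of data positions {5,6,7,12,13,14,15,20,21,22,23,28,29,30,31} = 1⊕0⊕0⊕0⊕1⊕0⊕0⊕1⊕0⊕1⊕0⊕1⊕1⊕0⊕0 = 0
p8 = XOR of data positions {9,10,11,12,13,14,15,24,25,26,27,28,29,30,31} = 0⊕0⊕1⊕0⊕1⊕0⊕0⊕1⊕1⊕1⊕1⊕1⊕1⊕0⊕0 = 0
p16 = XOR of data positions {17,18,19,20,21,22,23,24,25,26,27,28,29,30,31} = 1⊕0⊕0⊕1⊕0⊕1⊕0⊕1⊕1⊕1⊕1⊕1⊕1⊕0⊕0 = 1
Parity bits p1,p2,p4,p8,p16 = 10001

10001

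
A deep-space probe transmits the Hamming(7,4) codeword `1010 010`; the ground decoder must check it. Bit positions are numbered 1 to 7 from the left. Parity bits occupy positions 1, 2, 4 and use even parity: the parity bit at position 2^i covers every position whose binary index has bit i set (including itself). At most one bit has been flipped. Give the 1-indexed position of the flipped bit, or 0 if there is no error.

s1: b1⊕b3⊕b5⊕b7 = 1⊕1⊕0⊕0 = 0
s2: b2⊕b3⊕b6⊕b7 = 0⊕1⊕1⊕0 = 0
s4: b4⊕b5⊕b6⊕b7 = 0⊕0⊕1⊕0 = 1
Syndrome (s4...s1) = 100 → position 4.

4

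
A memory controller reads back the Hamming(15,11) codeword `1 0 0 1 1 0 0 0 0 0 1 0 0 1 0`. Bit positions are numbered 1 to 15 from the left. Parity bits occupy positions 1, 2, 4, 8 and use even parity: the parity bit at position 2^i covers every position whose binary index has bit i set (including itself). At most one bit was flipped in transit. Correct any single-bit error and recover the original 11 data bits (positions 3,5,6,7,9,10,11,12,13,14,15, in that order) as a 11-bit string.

00000010010

s1: b1⊕b3⊕b5⊕b7⊕b9⊕b11⊕b13⊕b15 = 1⊕0⊕1⊕0⊕0⊕1⊕0⊕0 = 1
s2: b2⊕b3⊕b6⊕b7⊕b10⊕b11⊕b14⊕b15 = 0⊕0⊕0⊕0⊕0⊕1⊕1⊕0 = 0
s4: b4⊕b5⊕b6⊕b7⊕b12⊕b13⊕b14⊕b15 = 1⊕1⊕0⊕0⊕0⊕0⊕1⊕0 = 1
s8: b8⊕b9⊕b10⊕b11⊕b12⊕b13⊕b14⊕b15 = 0⊕0⊕0⊕1⊕0⊕0⊕1⊕0 = 0
Syndrome (s8...s1) = 0101 → position 5.
Flip bit 5: corrected codeword = 100100000010010
Data bits at positions 3,5,6,7,9,10,11,12,13,14,15: 00000010010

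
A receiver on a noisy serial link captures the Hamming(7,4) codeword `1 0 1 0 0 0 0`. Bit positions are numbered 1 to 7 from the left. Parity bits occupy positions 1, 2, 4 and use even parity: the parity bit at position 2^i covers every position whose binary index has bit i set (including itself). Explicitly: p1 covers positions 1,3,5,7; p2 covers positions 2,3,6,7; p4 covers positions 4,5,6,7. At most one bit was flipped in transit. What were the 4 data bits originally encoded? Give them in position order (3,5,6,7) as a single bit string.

s1: b1⊕b3⊕b5⊕b7 = 1⊕1⊕0⊕0 = 0
s2: b2⊕b3⊕b6⊕b7 = 0⊕1⊕0⊕0 = 1
s4: b4⊕b5⊕b6⊕b7 = 0⊕0⊕0⊕0 = 0
Syndrome (s4...s1) = 010 → position 2.
Flip bit 2: corrected codeword = 1110000
Data bits at positions 3,5,6,7: 1000

1000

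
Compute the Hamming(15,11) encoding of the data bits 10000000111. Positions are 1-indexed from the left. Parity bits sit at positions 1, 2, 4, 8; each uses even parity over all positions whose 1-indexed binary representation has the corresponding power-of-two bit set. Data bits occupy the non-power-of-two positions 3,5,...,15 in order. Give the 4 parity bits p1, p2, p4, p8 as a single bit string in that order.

Place data bits at non-power-of-two positions: b3=1, b5=0, b6=0, b7=0, b9=0, b10=0, b11=0, b12=0, b13=1, b14=1, b15=1.
p1 = XOR of data positions {3,5,7,9,11,13,15} = 1⊕0⊕0⊕0⊕0⊕1⊕1 = 1
p2 = XOR of data positions {3,6,7,10,11,14,15} = 1⊕0⊕0⊕0⊕0⊕1⊕1 = 1
p4 = XOR of data positions {5,6,7,12,13,14,15} = 0⊕0⊕0⊕0⊕1⊕1⊕1 = 1
p8 = XOR of data positions {9,10,11,12,13,14,15} = 0⊕0⊕0⊕0⊕1⊕1⊕1 = 1
Parity bits p1,p2,p4,p8 = 1111

1111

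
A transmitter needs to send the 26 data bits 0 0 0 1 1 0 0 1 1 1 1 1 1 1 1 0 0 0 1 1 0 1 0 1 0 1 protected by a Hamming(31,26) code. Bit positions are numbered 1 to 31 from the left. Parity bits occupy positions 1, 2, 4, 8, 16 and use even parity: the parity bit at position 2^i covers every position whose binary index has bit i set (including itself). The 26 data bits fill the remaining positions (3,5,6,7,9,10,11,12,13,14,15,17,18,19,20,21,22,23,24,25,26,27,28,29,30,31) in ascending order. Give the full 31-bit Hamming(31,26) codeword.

Place data bits at non-power-of-two positions: b3=0, b5=0, b6=0, b7=1, b9=1, b10=0, b11=0, b12=1, b13=1, b14=1, b15=1, b17=1, b18=1, b19=1, b20=1, b21=0, b22=0, b23=0, b24=1, b25=1, b26=0, b27=1, b28=0, b29=1, b30=0, b31=1.
p1 = XOR of data positions {3,5,7,9,11,13,15,17,19,21,23,25,27,29,31} = 0⊕0⊕1⊕1⊕0⊕1⊕1⊕1⊕1⊕0⊕0⊕1⊕1⊕1⊕1 = 0
p2 = XOR of data positions {3,6,7,10,11,14,15,18,19,22,23,26,27,30,31} = 0⊕0⊕1⊕0⊕0⊕1⊕1⊕1⊕1⊕0⊕0⊕0⊕1⊕0⊕1 = 1
p4 = XOR of data positions {5,6,7,12,13,14,15,20,21,22,23,28,29,30,31} = 0⊕0⊕1⊕1⊕1⊕1⊕1⊕1⊕0⊕0⊕0⊕0⊕1⊕0⊕1 = 0
p8 = XOR of data positions {9,10,11,12,13,14,15,24,25,26,27,28,29,30,31} = 1⊕0⊕0⊕1⊕1⊕1⊕1⊕1⊕1⊕0⊕1⊕0⊕1⊕0⊕1 = 0
p16 = XOR of data positions {17,18,19,20,21,22,23,24,25,26,27,28,29,30,31} = 1⊕1⊕1⊕1⊕0⊕0⊕0⊕1⊕1⊕0⊕1⊕0⊕1⊕0⊕1 = 1
Codeword b1..b31 = 0100001010011111111100011010101

0100001010011111111100011010101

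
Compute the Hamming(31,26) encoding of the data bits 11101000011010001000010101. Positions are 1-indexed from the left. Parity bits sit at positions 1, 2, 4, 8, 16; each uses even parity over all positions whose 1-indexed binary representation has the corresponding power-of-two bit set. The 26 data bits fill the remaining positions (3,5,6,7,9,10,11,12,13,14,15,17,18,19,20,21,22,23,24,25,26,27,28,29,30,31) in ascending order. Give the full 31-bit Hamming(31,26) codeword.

1011110010000111010001000010101

Place data bits at non-power-of-two positions: b3=1, b5=1, b6=1, b7=0, b9=1, b10=0, b11=0, b12=0, b13=0, b14=1, b15=1, b17=0, b18=1, b19=0, b20=0, b21=0, b22=1, b23=0, b24=0, b25=0, b26=0, b27=1, b28=0, b29=1, b30=0, b31=1.
p1 = XOR of data positions {3,5,7,9,11,13,15,17,19,21,23,25,27,29,31} = 1⊕1⊕0⊕1⊕0⊕0⊕1⊕0⊕0⊕0⊕0⊕0⊕1⊕1⊕1 = 1
p2 = XOR of data positions {3,6,7,10,11,14,15,18,19,22,23,26,27,30,31} = 1⊕1⊕0⊕0⊕0⊕1⊕1⊕1⊕0⊕1⊕0⊕0⊕1⊕0⊕1 = 0
p4 = XOR of data positions {5,6,7,12,13,14,15,20,21,22,23,28,29,30,31} = 1⊕1⊕0⊕0⊕0⊕1⊕1⊕0⊕0⊕1⊕0⊕0⊕1⊕0⊕1 = 1
p8 = XOR of data positions {9,10,11,12,13,14,15,24,25,26,27,28,29,30,31} = 1⊕0⊕0⊕0⊕0⊕1⊕1⊕0⊕0⊕0⊕1⊕0⊕1⊕0⊕1 = 0
p16 = XOR of data positions {17,18,19,20,21,22,23,24,25,26,27,28,29,30,31} = 0⊕1⊕0⊕0⊕0⊕1⊕0⊕0⊕0⊕0⊕1⊕0⊕1⊕0⊕1 = 1
Codeword b1..b31 = 1011110010000111010001000010101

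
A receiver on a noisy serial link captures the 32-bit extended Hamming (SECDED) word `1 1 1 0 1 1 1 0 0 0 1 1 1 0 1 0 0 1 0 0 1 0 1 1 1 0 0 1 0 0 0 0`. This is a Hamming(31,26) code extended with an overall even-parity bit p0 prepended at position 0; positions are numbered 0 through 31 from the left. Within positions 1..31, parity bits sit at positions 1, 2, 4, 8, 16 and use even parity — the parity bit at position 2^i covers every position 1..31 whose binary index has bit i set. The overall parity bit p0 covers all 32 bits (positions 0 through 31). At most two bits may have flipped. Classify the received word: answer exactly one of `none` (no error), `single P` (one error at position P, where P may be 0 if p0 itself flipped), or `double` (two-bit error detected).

none

s1: b1⊕b3⊕b5⊕b7⊕b9⊕b11⊕b13⊕b15⊕b17⊕b19⊕b21⊕b23⊕b25⊕b27⊕b29⊕b31 = 1⊕0⊕1⊕0⊕0⊕1⊕0⊕0⊕1⊕0⊕0⊕1⊕0⊕1⊕0⊕0 = 0
s2: b2⊕b3⊕b6⊕b7⊕b10⊕b11⊕b14⊕b15⊕b18⊕b19⊕b22⊕b23⊕b26⊕b27⊕b30⊕b31 = 1⊕0⊕1⊕0⊕1⊕1⊕1⊕0⊕0⊕0⊕1⊕1⊕0⊕1⊕0⊕0 = 0
s4: b4⊕b5⊕b6⊕b7⊕b12⊕b13⊕b14⊕b15⊕b20⊕b21⊕b22⊕b23⊕b28⊕b29⊕b30⊕b31 = 1⊕1⊕1⊕0⊕1⊕0⊕1⊕0⊕1⊕0⊕1⊕1⊕0⊕0⊕0⊕0 = 0
s8: b8⊕b9⊕b10⊕b11⊕b12⊕b13⊕b14⊕b15⊕b24⊕b25⊕b26⊕b27⊕b28⊕b29⊕b30⊕b31 = 0⊕0⊕1⊕1⊕1⊕0⊕1⊕0⊕1⊕0⊕0⊕1⊕0⊕0⊕0⊕0 = 0
s16: b16⊕b17⊕b18⊕b19⊕b20⊕b21⊕b22⊕b23⊕b24⊕b25⊕b26⊕b27⊕b28⊕b29⊕b30⊕b31 = 0⊕1⊕0⊕0⊕1⊕0⊕1⊕1⊕1⊕0⊕0⊕1⊕0⊕0⊕0⊕0 = 0
Syndrome (s16...s1) = 00000 → position 0 (no error).
Overall parity (XOR of all 32 bits, including p0): 1⊕1⊕1⊕0⊕1⊕1⊕1⊕0⊕0⊕0⊕1⊕1⊕1⊕0⊕1⊕0⊕0⊕1⊕0⊕0⊕1⊕0⊕1⊕1⊕1⊕0⊕0⊕1⊕0⊕0⊕0⊕0 = 0
Overall=0, syndrome position=0 → no error.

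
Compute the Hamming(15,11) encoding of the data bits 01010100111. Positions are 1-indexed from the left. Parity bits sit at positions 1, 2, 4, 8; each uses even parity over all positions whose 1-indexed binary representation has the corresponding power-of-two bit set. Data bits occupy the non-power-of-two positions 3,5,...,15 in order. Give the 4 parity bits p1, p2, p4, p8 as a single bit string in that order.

Place data bits at non-power-of-two positions: b3=0, b5=1, b6=0, b7=1, b9=0, b10=1, b11=0, b12=0, b13=1, b14=1, b15=1.
p1 = XOR of data positions {3,5,7,9,11,13,15} = 0⊕1⊕1⊕0⊕0⊕1⊕1 = 0
p2 = XOR of data positions {3,6,7,10,11,14,15} = 0⊕0⊕1⊕1⊕0⊕1⊕1 = 0
p4 = XOR of data positions {5,6,7,12,13,14,15} = 1⊕0⊕1⊕0⊕1⊕1⊕1 = 1
p8 = XOR of data positions {9,10,11,12,13,14,15} = 0⊕1⊕0⊕0⊕1⊕1⊕1 = 0
Parity bits p1,p2,p4,p8 = 0010

0010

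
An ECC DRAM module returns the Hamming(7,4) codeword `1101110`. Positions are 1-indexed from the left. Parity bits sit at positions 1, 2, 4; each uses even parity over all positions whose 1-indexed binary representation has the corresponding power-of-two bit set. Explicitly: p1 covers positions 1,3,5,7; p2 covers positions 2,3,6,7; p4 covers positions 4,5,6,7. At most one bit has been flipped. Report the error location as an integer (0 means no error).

4

s1: b1⊕b3⊕b5⊕b7 = 1⊕0⊕1⊕0 = 0
s2: b2⊕b3⊕b6⊕b7 = 1⊕0⊕1⊕0 = 0
s4: b4⊕b5⊕b6⊕b7 = 1⊕1⊕1⊕0 = 1
Syndrome (s4...s1) = 100 → position 4.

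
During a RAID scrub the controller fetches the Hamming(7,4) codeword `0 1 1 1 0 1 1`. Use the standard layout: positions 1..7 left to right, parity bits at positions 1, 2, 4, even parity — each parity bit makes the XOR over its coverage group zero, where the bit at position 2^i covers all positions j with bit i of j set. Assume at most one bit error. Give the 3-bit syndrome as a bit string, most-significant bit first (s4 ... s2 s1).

100

s1: b1⊕b3⊕b5⊕b7 = 0⊕1⊕0⊕1 = 0
s2: b2⊕b3⊕b6⊕b7 = 1⊕1⊕1⊕1 = 0
s4: b4⊕b5⊕b6⊕b7 = 1⊕0⊕1⊕1 = 1
Syndrome (s4...s1) = 100 → position 4.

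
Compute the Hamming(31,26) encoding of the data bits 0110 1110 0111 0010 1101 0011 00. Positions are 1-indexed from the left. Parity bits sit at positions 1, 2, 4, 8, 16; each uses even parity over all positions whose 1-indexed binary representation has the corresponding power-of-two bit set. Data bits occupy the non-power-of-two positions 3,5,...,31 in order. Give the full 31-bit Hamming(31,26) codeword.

Place data bits at non-power-of-two positions: b3=0, b5=1, b6=1, b7=0, b9=1, b10=1, b11=1, b12=0, b13=0, b14=1, b15=1, b17=1, b18=0, b19=0, b20=1, b21=0, b22=1, b23=1, b24=0, b25=1, b26=0, b27=0, b28=1, b29=1, b30=0, b31=0.
p1 = XOR of data positions {3,5,7,9,11,13,15,17,19,21,23,25,27,29,31} = 0⊕1⊕0⊕1⊕1⊕0⊕1⊕1⊕0⊕0⊕1⊕1⊕0⊕1⊕0 = 0
p2 = XOR of data positions {3,6,7,10,11,14,15,18,19,22,23,26,27,30,31} = 0⊕1⊕0⊕1⊕1⊕1⊕1⊕0⊕0⊕1⊕1⊕0⊕0⊕0⊕0 = 1
p4 = XOR of data positions {5,6,7,12,13,14,15,20,21,22,23,28,29,30,31} = 1⊕1⊕0⊕0⊕0⊕1⊕1⊕1⊕0⊕1⊕1⊕1⊕1⊕0⊕0 = 1
p8 = XOR of data positions {9,10,11,12,13,14,15,24,25,26,27,28,29,30,31} = 1⊕1⊕1⊕0⊕0⊕1⊕1⊕0⊕1⊕0⊕0⊕1⊕1⊕0⊕0 = 0
p16 = XOR of data positions {17,18,19,20,21,22,23,24,25,26,27,28,29,30,31} = 1⊕0⊕0⊕1⊕0⊕1⊕1⊕0⊕1⊕0⊕0⊕1⊕1⊕0⊕0 = 1
Codeword b1..b31 = 0101110011100111100101101001100

0101110011100111100101101001100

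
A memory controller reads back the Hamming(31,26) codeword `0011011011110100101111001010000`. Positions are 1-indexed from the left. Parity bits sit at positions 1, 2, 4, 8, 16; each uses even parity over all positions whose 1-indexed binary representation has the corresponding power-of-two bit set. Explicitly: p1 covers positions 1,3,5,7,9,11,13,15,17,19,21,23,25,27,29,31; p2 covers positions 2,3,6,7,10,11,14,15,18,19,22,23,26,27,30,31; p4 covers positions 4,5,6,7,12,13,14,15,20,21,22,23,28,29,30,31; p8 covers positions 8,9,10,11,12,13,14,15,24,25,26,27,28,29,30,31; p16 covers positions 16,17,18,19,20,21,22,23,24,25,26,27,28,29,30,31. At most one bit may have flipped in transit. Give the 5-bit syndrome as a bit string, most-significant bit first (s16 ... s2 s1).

s1: b1⊕b3⊕b5⊕b7⊕b9⊕b11⊕b13⊕b15⊕b17⊕b19⊕b21⊕b23⊕b25⊕b27⊕b29⊕b31 = 0⊕1⊕0⊕1⊕1⊕1⊕0⊕0⊕1⊕1⊕1⊕0⊕1⊕1⊕0⊕0 = 1
s2: b2⊕b3⊕b6⊕b7⊕b10⊕b11⊕b14⊕b15⊕b18⊕b19⊕b22⊕b23⊕b26⊕b27⊕b30⊕b31 = 0⊕1⊕1⊕1⊕1⊕1⊕1⊕0⊕0⊕1⊕1⊕0⊕0⊕1⊕0⊕0 = 1
s4: b4⊕b5⊕b6⊕b7⊕b12⊕b13⊕b14⊕b15⊕b20⊕b21⊕b22⊕b23⊕b28⊕b29⊕b30⊕b31 = 1⊕0⊕1⊕1⊕1⊕0⊕1⊕0⊕1⊕1⊕1⊕0⊕0⊕0⊕0⊕0 = 0
s8: b8⊕b9⊕b10⊕b11⊕b12⊕b13⊕b14⊕b15⊕b24⊕b25⊕b26⊕b27⊕b28⊕b29⊕b30⊕b31 = 0⊕1⊕1⊕1⊕1⊕0⊕1⊕0⊕0⊕1⊕0⊕1⊕0⊕0⊕0⊕0 = 1
s16: b16⊕b17⊕b18⊕b19⊕b20⊕b21⊕b22⊕b23⊕b24⊕b25⊕b26⊕b27⊕b28⊕b29⊕b30⊕b31 = 0⊕1⊕0⊕1⊕1⊕1⊕1⊕0⊕0⊕1⊕0⊕1⊕0⊕0⊕0⊕0 = 1
Syndrome (s16...s1) = 11011 → position 27.

11011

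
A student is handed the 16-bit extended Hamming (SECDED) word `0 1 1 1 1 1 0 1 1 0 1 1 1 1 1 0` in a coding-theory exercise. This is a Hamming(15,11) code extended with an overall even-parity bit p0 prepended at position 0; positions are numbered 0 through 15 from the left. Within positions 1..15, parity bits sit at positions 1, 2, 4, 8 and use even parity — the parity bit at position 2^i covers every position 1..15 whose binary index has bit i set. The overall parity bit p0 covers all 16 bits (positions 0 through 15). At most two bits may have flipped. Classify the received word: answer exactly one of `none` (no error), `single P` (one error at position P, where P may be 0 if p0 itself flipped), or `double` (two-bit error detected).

s1: b1⊕b3⊕b5⊕b7⊕b9⊕b11⊕b13⊕b15 = 1⊕1⊕1⊕1⊕0⊕1⊕1⊕0 = 0
s2: b2⊕b3⊕b6⊕b7⊕b10⊕b11⊕b14⊕b15 = 1⊕1⊕0⊕1⊕1⊕1⊕1⊕0 = 0
s4: b4⊕b5⊕b6⊕b7⊕b12⊕b13⊕b14⊕b15 = 1⊕1⊕0⊕1⊕1⊕1⊕1⊕0 = 0
s8: b8⊕b9⊕b10⊕b11⊕b12⊕b13⊕b14⊕b15 = 1⊕0⊕1⊕1⊕1⊕1⊕1⊕0 = 0
Syndrome (s8...s1) = 0000 → position 0 (no error).
Overall parity (XOR of all 16 bits, including p0): 0⊕1⊕1⊕1⊕1⊕1⊕0⊕1⊕1⊕0⊕1⊕1⊕1⊕1⊕1⊕0 = 0
Overall=0, syndrome position=0 → no error.

none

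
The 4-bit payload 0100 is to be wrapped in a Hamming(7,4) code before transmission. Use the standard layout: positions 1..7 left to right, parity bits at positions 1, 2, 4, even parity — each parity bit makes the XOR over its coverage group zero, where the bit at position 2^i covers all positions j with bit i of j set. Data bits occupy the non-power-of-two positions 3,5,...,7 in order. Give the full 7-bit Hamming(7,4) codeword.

Place data bits at non-power-of-two positions: b3=0, b5=1, b6=0, b7=0.
p1 = XOR of data positions {3,5,7} = 0⊕1⊕0 = 1
p2 = XOR of data positions {3,6,7} = 0⊕0⊕0 = 0
p4 = XOR of data positions {5,6,7} = 1⊕0⊕0 = 1
Codeword b1..b7 = 1001100

1001100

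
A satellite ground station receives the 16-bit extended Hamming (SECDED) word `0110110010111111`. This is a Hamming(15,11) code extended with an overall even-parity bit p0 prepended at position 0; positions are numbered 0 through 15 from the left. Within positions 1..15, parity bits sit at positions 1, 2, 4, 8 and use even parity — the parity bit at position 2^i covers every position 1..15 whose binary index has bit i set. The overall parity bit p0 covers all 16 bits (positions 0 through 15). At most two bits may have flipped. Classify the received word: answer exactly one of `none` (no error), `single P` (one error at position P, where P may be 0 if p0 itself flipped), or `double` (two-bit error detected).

s1: b1⊕b3⊕b5⊕b7⊕b9⊕b11⊕b13⊕b15 = 1⊕0⊕1⊕0⊕0⊕1⊕1⊕1 = 1
s2: b2⊕b3⊕b6⊕b7⊕b10⊕b11⊕b14⊕b15 = 1⊕0⊕0⊕0⊕1⊕1⊕1⊕1 = 1
s4: b4⊕b5⊕b6⊕b7⊕b12⊕b13⊕b14⊕b15 = 1⊕1⊕0⊕0⊕1⊕1⊕1⊕1 = 0
s8: b8⊕b9⊕b10⊕b11⊕b12⊕b13⊕b14⊕b15 = 1⊕0⊕1⊕1⊕1⊕1⊕1⊕1 = 1
Syndrome (s8...s1) = 1011 → position 11.
Overall parity (XOR of all 16 bits, including p0): 0⊕1⊕1⊕0⊕1⊕1⊕0⊕0⊕1⊕0⊕1⊕1⊕1⊕1⊕1⊕1 = 1
Overall=1, syndrome position=11 → single-bit error at position 11.

single 11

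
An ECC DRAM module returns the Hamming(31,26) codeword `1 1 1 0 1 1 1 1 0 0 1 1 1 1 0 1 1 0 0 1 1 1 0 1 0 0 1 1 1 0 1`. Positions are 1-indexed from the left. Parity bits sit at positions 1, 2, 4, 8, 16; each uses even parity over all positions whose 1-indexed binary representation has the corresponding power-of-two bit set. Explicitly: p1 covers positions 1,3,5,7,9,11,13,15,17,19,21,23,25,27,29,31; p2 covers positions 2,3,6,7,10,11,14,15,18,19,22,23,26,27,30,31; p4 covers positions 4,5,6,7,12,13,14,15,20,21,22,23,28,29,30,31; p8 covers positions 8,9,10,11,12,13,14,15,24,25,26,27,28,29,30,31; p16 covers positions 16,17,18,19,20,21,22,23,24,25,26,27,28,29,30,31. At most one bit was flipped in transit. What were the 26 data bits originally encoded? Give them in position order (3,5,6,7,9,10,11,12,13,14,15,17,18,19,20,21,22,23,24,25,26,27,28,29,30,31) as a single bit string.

01110011110100111010011101

s1: b1⊕b3⊕b5⊕b7⊕b9⊕b11⊕b13⊕b15⊕b17⊕b19⊕b21⊕b23⊕b25⊕b27⊕b29⊕b31 = 1⊕1⊕1⊕1⊕0⊕1⊕1⊕0⊕1⊕0⊕1⊕0⊕0⊕1⊕1⊕1 = 1
s2: b2⊕b3⊕b6⊕b7⊕b10⊕b11⊕b14⊕b15⊕b18⊕b19⊕b22⊕b23⊕b26⊕b27⊕b30⊕b31 = 1⊕1⊕1⊕1⊕0⊕1⊕1⊕0⊕0⊕0⊕1⊕0⊕0⊕1⊕0⊕1 = 1
s4: b4⊕b5⊕b6⊕b7⊕b12⊕b13⊕b14⊕b15⊕b20⊕b21⊕b22⊕b23⊕b28⊕b29⊕b30⊕b31 = 0⊕1⊕1⊕1⊕1⊕1⊕1⊕0⊕1⊕1⊕1⊕0⊕1⊕1⊕0⊕1 = 0
s8: b8⊕b9⊕b10⊕b11⊕b12⊕b13⊕b14⊕b15⊕b24⊕b25⊕b26⊕b27⊕b28⊕b29⊕b30⊕b31 = 1⊕0⊕0⊕1⊕1⊕1⊕1⊕0⊕1⊕0⊕0⊕1⊕1⊕1⊕0⊕1 = 0
s16: b16⊕b17⊕b18⊕b19⊕b20⊕b21⊕b22⊕b23⊕b24⊕b25⊕b26⊕b27⊕b28⊕b29⊕b30⊕b31 = 1⊕1⊕0⊕0⊕1⊕1⊕1⊕0⊕1⊕0⊕0⊕1⊕1⊕1⊕0⊕1 = 0
Syndrome (s16...s1) = 00011 → position 3.
Flip bit 3: corrected codeword = 1100111100111101100111010011101
Data bits at positions 3,5,6,7,9,10,11,12,13,14,15,17,18,19,20,21,22,23,24,25,26,27,28,29,30,31: 01110011110100111010011101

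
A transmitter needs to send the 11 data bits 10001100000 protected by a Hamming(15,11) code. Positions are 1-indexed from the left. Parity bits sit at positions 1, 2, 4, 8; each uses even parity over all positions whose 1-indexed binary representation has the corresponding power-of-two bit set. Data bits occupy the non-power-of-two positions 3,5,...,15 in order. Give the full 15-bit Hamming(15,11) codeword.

001000001100000

Place data bits at non-power-of-two positions: b3=1, b5=0, b6=0, b7=0, b9=1, b10=1, b11=0, b12=0, b13=0, b14=0, b15=0.
p1 = XOR of data positions {3,5,7,9,11,13,15} = 1⊕0⊕0⊕1⊕0⊕0⊕0 = 0
p2 = XOR of data positions {3,6,7,10,11,14,15} = 1⊕0⊕0⊕1⊕0⊕0⊕0 = 0
p4 = XOR of data positions {5,6,7,12,13,14,15} = 0⊕0⊕0⊕0⊕0⊕0⊕0 = 0
p8 = XOR of data positions {9,10,11,12,13,14,15} = 1⊕1⊕0⊕0⊕0⊕0⊕0 = 0
Codeword b1..b15 = 001000001100000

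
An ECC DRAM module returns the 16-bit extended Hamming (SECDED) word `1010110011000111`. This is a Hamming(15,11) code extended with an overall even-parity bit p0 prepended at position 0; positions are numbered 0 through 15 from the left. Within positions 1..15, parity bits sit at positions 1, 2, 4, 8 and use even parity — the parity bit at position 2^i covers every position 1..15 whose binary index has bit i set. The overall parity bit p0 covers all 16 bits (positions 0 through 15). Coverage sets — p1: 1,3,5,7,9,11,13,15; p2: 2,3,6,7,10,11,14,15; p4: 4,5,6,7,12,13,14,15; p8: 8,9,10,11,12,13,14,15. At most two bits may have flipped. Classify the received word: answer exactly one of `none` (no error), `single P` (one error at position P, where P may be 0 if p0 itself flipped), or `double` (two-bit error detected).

single 14

s1: b1⊕b3⊕b5⊕b7⊕b9⊕b11⊕b13⊕b15 = 0⊕0⊕1⊕0⊕1⊕0⊕1⊕1 = 0
s2: b2⊕b3⊕b6⊕b7⊕b10⊕b11⊕b14⊕b15 = 1⊕0⊕0⊕0⊕0⊕0⊕1⊕1 = 1
s4: b4⊕b5⊕b6⊕b7⊕b12⊕b13⊕b14⊕b15 = 1⊕1⊕0⊕0⊕0⊕1⊕1⊕1 = 1
s8: b8⊕b9⊕b10⊕b11⊕b12⊕b13⊕b14⊕b15 = 1⊕1⊕0⊕0⊕0⊕1⊕1⊕1 = 1
Syndrome (s8...s1) = 1110 → position 14.
Overall parity (XOR of all 16 bits, including p0): 1⊕0⊕1⊕0⊕1⊕1⊕0⊕0⊕1⊕1⊕0⊕0⊕0⊕1⊕1⊕1 = 1
Overall=1, syndrome position=14 → single-bit error at position 14.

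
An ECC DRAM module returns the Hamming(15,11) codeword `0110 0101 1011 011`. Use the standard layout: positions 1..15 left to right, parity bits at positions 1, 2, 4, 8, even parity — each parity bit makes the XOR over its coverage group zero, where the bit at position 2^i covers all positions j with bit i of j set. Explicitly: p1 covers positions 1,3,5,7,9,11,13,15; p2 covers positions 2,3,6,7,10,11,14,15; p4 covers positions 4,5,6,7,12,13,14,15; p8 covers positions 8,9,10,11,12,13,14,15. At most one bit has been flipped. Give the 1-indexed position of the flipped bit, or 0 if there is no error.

s1: b1⊕b3⊕b5⊕b7⊕b9⊕b11⊕b13⊕b15 = 0⊕1⊕0⊕0⊕1⊕1⊕0⊕1 = 0
s2: b2⊕b3⊕b6⊕b7⊕b10⊕b11⊕b14⊕b15 = 1⊕1⊕1⊕0⊕0⊕1⊕1⊕1 = 0
s4: b4⊕b5⊕b6⊕b7⊕b12⊕b13⊕b14⊕b15 = 0⊕0⊕1⊕0⊕1⊕0⊕1⊕1 = 0
s8: b8⊕b9⊕b10⊕b11⊕b12⊕b13⊕b14⊕b15 = 1⊕1⊕0⊕1⊕1⊕0⊕1⊕1 = 0
Syndrome (s8...s1) = 0000 → position 0 (no error).

0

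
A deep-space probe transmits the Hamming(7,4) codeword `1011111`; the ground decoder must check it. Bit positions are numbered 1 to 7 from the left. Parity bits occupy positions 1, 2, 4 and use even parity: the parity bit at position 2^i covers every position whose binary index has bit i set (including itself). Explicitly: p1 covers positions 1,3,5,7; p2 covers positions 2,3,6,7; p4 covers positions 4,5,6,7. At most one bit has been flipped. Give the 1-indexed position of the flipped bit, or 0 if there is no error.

s1: b1⊕b3⊕b5⊕b7 = 1⊕1⊕1⊕1 = 0
s2: b2⊕b3⊕b6⊕b7 = 0⊕1⊕1⊕1 = 1
s4: b4⊕b5⊕b6⊕b7 = 1⊕1⊕1⊕1 = 0
Syndrome (s4...s1) = 010 → position 2.

2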